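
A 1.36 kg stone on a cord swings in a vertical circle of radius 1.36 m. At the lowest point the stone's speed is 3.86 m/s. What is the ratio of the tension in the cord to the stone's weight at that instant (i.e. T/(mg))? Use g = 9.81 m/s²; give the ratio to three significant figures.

At the bottom, T − mg = mv²/r, so T = m(v²/r + g) and T/(mg) = v²/(rg) + 1 = (3.86)²/(1.36 × 9.81) + 1 = 1.117 + 1 = 2.117.

2.12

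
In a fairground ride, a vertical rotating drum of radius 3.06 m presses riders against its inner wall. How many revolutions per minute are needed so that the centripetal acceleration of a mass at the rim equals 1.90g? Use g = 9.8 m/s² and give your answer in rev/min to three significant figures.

23.6 rev/min

Require ω²r = 1.90g, so ω = √(1.90 × 9.8/3.06) = 2.467 rad/s.
In rev/min: ω × 60/(2π) = 2.467 × 60/(2π) = 23.56 rev/min.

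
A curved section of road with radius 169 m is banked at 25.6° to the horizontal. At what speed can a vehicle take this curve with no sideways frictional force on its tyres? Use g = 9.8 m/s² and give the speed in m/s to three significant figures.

On a frictionless banked curve, N sinθ = mv²/r and N cosθ = mg, so tanθ = v²/(rg).
v = √(r g tanθ) = √(169 × 9.8 × tan 25.6°) = √(169 × 9.8 × 0.4791) = √793.5 = 28.17 m/s.

28.2 m/s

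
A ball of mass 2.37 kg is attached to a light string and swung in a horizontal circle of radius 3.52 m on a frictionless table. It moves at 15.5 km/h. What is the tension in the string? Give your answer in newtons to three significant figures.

v = 15.5 km/h = 15.5/3.6 = 4.306 m/s.
The tension is the only horizontal force, so it supplies the full centripetal force: T = m v²/r = 2.37 × (4.306)²/3.52 = 2.37 × 18.54/3.52 = 12.48 N.

12.5 N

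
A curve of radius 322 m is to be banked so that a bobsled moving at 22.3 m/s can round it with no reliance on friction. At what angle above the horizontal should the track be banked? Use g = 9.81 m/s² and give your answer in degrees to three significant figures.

8.95°

For a frictionless banked turn: horizontally N sinθ = mv²/r and vertically N cosθ = mg.
Dividing: tanθ = v²/(r g) = (22.3)²/(322 × 9.81) = 497.3/3159 = 0.1574.
θ = arctan(0.1574) = 8.947°.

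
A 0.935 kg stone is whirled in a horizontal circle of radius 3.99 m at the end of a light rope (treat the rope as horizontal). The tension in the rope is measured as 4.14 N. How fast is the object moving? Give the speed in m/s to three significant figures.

T = m v²/r ⇒ v = √(T r / m) = √(4.14 × 3.99 / 0.935) = √17.67 = 4.203 m/s.

4.20 m/s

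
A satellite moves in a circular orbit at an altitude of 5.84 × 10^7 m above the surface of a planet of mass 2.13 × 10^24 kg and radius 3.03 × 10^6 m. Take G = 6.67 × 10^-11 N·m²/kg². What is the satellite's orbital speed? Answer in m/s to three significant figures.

1520 m/s

Orbital radius r = R + h = 3.03 × 10^6 + 5.84 × 10^7 = 6.143 × 10^7 m.
Gravity supplies the centripetal force: G M m / r² = m v² / r, so v = √(GM/r).
v = √(6.67 × 10^-11 × 2.13 × 10^24 / 6.143 × 10^7) = √(2.313 × 10^6) = 1521 m/s.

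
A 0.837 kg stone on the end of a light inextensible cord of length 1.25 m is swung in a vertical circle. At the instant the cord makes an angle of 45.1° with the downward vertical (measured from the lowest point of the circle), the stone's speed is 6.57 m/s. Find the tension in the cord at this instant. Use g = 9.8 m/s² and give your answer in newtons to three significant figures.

34.7 N

Take the radial direction toward the centre of the circle as positive. The component of the weight along the string toward the centre is −mg cos φ (φ measured from the bottom), so Newton's second law along the string gives T − mg cos φ = m v²/r.
cos 45.1° = 0.7059, so T = m(v²/r + g cos φ) = 0.837 × ((6.57)²/1.25 + 9.8 × 0.7059) = 0.837 × (34.53 + (6.918)) = 0.837 × 41.45 = 34.69 N.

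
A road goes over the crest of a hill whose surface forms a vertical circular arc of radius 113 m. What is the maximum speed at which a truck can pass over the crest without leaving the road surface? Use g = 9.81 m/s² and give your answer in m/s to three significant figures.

33.3 m/s

At the crest the centre of the circle is below the truck, so the net downward (centripetal) force is mg − N = mv²/r.
The truck leaves the road when N → 0, giving v_max = √(g r) = √(9.81 × 113) = 33.29 m/s.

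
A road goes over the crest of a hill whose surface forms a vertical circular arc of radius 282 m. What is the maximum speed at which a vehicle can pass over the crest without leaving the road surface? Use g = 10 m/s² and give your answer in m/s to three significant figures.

53.1 m/s

At the crest the centre of the circle is below the vehicle, so the net downward (centripetal) force is mg − N = mv²/r.
The vehicle leaves the road when N → 0, giving v_max = √(g r) = √(10.0 × 282) = 53.10 m/s.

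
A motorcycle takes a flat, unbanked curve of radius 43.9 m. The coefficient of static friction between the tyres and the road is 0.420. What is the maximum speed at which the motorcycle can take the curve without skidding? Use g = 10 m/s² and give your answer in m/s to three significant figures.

The only inward force on a level bend is static friction, so at the limit f_s = μ_s N = μ_s m g = m v²/r.
Mass cancels: v_max = √(μ_s g r) = √(0.420 × 10.0 × 43.9) = √184.4 = 13.58 m/s.

13.6 m/s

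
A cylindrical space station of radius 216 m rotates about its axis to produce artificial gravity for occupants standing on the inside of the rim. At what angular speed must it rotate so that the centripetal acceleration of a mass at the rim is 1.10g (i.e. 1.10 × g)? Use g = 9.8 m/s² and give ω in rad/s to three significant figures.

Centripetal acceleration a_c = ω²r. Setting ω²r = 1.10g:
ω = √(1.10g / r) = √(1.10 × 9.8 / 216) = √0.04991 = 0.2234 rad/s.

0.223 rad/s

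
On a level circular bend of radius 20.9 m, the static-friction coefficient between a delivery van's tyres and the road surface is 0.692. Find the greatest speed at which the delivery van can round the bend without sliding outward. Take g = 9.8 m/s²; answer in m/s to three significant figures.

11.9 m/s

On a flat curve, static friction is the only horizontal force, so it must supply the full centripetal force: μ_s m g = m v²/r.
Mass cancels: v_max = √(μ_s g r) = √(0.692 × 9.8 × 20.9) = √141.7 = 11.91 m/s.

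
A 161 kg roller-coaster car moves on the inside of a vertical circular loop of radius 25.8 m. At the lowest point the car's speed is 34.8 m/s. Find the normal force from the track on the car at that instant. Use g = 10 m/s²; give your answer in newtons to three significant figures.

At the lowest point, N points up (toward the centre) and the weight mg points down (away from the centre), so the net inward force is N − mg = mv²/r.
N = m(v²/r + g) = 161 × ((34.8)²/25.8 + 10.0) = 161 × (46.94 + 10.0) = 161 × 56.94 = 9167 N.

9170 N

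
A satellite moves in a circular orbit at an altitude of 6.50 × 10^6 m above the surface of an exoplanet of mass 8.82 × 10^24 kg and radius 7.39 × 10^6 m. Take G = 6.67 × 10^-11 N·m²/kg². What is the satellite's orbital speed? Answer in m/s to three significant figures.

Orbital radius r = R + h = 7.39 × 10^6 + 6.50 × 10^6 = 1.389 × 10^7 m.
Gravity supplies the centripetal force: G M m / r² = m v² / r, so v = √(GM/r).
v = √(6.67 × 10^-11 × 8.82 × 10^24 / 1.389 × 10^7) = √(4.235 × 10^7) = 6508 m/s.

6510 m/s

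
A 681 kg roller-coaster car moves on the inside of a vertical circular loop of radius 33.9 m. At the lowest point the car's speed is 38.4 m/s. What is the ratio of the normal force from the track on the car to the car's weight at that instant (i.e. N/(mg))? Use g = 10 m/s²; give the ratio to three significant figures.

5.35

At the bottom, N − mg = mv²/r, so N = m(v²/r + g) and N/(mg) = v²/(rg) + 1 = (38.4)²/(33.9 × 10.0) + 1 = 4.350 + 1 = 5.350.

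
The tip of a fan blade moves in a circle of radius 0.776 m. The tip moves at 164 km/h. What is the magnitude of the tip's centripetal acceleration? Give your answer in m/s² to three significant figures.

v = 164 km/h = 164/3.6 = 45.56 m/s.
a_c = v²/r = (45.56)²/0.776 = 2075/0.776 = 2674 m/s².

2670 m/s²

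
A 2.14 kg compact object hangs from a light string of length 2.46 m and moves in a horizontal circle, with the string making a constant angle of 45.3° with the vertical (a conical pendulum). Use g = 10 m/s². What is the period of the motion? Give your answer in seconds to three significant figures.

r = L sinθ = 1.749 m. From T sinθ = mω²r and T cosθ = mg: tanθ = ω²r/g, so ω² = g tanθ / r = g/(L cosθ).
ω = √(g/(L cosθ)) = √(10.0/(2.46 × 0.7034)) = √5.779 = 2.404 rad/s.
Period = 2π/ω = 2.614 s.

2.61 s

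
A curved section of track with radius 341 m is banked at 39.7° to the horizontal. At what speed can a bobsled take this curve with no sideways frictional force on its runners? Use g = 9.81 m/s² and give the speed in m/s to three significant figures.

52.7 m/s

On a frictionless banked curve, N sinθ = mv²/r and N cosθ = mg, so tanθ = v²/(rg).
v = √(r g tanθ) = √(341 × 9.81 × tan 39.7°) = √(341 × 9.81 × 0.8302) = √2777 = 52.70 m/s.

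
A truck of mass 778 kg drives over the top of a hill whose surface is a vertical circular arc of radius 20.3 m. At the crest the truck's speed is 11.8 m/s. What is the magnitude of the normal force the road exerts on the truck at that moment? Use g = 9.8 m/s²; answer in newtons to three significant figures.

At the crest the centripetal acceleration points downward (toward the centre of the arc), so mg − N = mv²/r.
N = m(g − v²/r) = 778 × (9.8 − (11.8)²/20.3) = 778 × (9.8 − 6.859) = 778 × 2.941 = 2288 N.

2290 N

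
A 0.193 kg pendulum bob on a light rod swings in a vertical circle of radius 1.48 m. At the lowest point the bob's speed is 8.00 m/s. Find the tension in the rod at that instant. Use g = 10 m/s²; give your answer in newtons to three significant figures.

At the lowest point, T points up (toward the centre) and the weight mg points down (away from the centre), so the net inward force is T − mg = mv²/r.
T = m(v²/r + g) = 0.193 × ((8.00)²/1.48 + 10.0) = 0.193 × (43.24 + 10.0) = 0.193 × 53.24 = 10.28 N.

10.3 N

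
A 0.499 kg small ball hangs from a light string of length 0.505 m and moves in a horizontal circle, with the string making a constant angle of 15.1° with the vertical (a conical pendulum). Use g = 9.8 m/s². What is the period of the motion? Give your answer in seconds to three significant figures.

r = L sinθ = 0.1316 m. From T sinθ = mω²r and T cosθ = mg: tanθ = ω²r/g, so ω² = g tanθ / r = g/(L cosθ).
ω = √(g/(L cosθ)) = √(9.8/(0.505 × 0.9655)) = √20.10 = 4.483 rad/s.
Period = 2π/ω = 1.401 s.

1.40 s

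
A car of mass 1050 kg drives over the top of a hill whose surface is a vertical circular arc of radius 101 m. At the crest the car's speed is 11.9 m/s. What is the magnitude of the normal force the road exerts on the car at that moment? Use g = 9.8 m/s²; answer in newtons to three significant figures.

8820 N

At the crest the centripetal acceleration points downward (toward the centre of the arc), so mg − N = mv²/r.
N = m(g − v²/r) = 1050 × (9.8 − (11.9)²/101) = 1050 × (9.8 − 1.402) = 1050 × 8.398 = 8818 N.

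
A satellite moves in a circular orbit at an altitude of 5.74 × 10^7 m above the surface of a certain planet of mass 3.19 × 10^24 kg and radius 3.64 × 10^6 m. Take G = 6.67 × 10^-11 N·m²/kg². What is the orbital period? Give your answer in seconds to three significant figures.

205000 s

r = R + h = 3.64 × 10^6 + 5.74 × 10^7 = 6.104 × 10^7 m. Gravity provides the centripetal force: G M m / r² = m v² / r ⇒ v = √(GM/r) = 1867 m/s.
T = 2πr/v = 2π × 6.104 × 10^7 / 1867 = 205400 s.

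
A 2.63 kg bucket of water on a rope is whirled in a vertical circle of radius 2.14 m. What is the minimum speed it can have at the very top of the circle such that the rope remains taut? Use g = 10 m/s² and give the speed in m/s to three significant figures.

4.63 m/s

At the highest point the centre is directly below, so both the weight and T act inward: T + mg = mv²/r.
At minimum speed T → 0, so mg = mv_min²/r ⇒ v_min = √(g r) = √(10.0 × 2.14) = 4.626 m/s.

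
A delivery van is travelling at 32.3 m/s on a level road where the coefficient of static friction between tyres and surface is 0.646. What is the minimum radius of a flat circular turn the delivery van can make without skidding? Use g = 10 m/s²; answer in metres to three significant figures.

161 m

At the limit, μ_s m g = m v²/r, so r_min = v²/(μ_s g) = (32.3)²/(0.646 × 10.0) = 1043/6.460 = 161.5 m.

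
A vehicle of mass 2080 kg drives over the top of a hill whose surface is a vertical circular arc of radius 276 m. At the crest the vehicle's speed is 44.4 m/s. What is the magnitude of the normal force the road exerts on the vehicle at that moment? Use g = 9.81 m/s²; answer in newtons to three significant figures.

At the crest the centripetal acceleration points downward (toward the centre of the arc), so mg − N = mv²/r.
N = m(g − v²/r) = 2080 × (9.81 − (44.4)²/276) = 2080 × (9.81 − 7.143) = 2080 × 2.667 = 5548 N.

5550 N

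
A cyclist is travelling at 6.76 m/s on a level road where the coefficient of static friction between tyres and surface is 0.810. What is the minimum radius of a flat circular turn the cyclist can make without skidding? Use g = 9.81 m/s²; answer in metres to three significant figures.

At the limit, μ_s m g = m v²/r, so r_min = v²/(μ_s g) = (6.76)²/(0.810 × 9.81) = 45.70/7.946 = 5.751 m.

5.75 m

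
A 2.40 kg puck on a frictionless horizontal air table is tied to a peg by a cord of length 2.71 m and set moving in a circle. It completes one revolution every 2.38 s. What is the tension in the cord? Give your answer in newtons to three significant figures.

v = 2πr/T = 2π × 2.71/2.38 = 7.154 m/s.
The tension is the only horizontal force, so it supplies the full centripetal force: T = m v²/r = 2.40 × (7.154)²/2.71 = 2.40 × 51.19/2.71 = 45.33 N.

45.3 N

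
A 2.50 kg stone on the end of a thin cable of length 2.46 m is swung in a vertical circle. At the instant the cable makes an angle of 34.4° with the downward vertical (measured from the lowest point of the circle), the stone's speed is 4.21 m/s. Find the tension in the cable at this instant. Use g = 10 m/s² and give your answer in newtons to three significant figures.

38.6 N

Take the radial direction toward the centre of the circle as positive. The component of the weight along the string toward the centre is −mg cos φ (φ measured from the bottom), so Newton's second law along the string gives T − mg cos φ = m v²/r.
cos 34.4° = 0.8251, so T = m(v²/r + g cos φ) = 2.50 × ((4.21)²/2.46 + 10.0 × 0.8251) = 2.50 × (7.205 + (8.251)) = 2.50 × 15.46 = 38.64 N.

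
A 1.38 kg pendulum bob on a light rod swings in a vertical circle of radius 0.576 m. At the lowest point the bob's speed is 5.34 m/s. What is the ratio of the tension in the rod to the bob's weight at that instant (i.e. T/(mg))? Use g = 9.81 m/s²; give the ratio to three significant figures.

At the bottom, T − mg = mv²/r, so T = m(v²/r + g) and T/(mg) = v²/(rg) + 1 = (5.34)²/(0.576 × 9.81) + 1 = 5.047 + 1 = 6.047.

6.05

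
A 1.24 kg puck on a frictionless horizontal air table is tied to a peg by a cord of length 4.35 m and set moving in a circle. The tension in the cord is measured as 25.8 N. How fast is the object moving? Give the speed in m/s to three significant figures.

T = m v²/r ⇒ v = √(T r / m) = √(25.8 × 4.35 / 1.24) = √90.51 = 9.514 m/s.

9.51 m/s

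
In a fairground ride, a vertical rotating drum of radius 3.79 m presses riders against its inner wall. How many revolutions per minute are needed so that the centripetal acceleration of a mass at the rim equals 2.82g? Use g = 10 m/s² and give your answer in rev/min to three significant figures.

Require ω²r = 2.82g, so ω = √(2.82 × 10.0/3.79) = 2.728 rad/s.
In rev/min: ω × 60/(2π) = 2.728 × 60/(2π) = 26.05 rev/min.

26.0 rev/min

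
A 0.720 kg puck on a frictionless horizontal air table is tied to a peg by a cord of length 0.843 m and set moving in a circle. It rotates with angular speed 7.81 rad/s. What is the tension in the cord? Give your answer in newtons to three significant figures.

37.0 N

v = ωr = 7.81 × 0.843 = 6.584 m/s.
The tension is the only horizontal force, so it supplies the full centripetal force: T = m v²/r = 0.720 × (6.584)²/0.843 = 0.720 × 43.35/0.843 = 37.02 N.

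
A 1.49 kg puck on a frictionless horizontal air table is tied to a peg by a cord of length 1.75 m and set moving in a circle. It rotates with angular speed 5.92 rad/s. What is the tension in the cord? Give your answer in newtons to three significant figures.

v = ωr = 5.92 × 1.75 = 10.36 m/s.
The tension is the only horizontal force, so it supplies the full centripetal force: T = m v²/r = 1.49 × (10.36)²/1.75 = 1.49 × 107.3/1.75 = 91.38 N.

91.4 N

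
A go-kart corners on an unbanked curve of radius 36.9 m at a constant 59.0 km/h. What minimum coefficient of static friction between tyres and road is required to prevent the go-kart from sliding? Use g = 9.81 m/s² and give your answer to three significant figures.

v = 59.0/3.6 = 16.39 m/s.
Friction provides the centripetal force: μ_s m g = m v²/r, so μ_s = v²/(g r) = (16.39)²/(9.81 × 36.9) = 268.6/362.0 = 0.7420.

0.742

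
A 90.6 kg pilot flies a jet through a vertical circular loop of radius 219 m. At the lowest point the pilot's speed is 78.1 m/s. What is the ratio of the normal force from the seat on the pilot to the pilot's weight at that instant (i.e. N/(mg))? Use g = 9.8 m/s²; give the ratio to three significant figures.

At the bottom, N − mg = mv²/r, so N = m(v²/r + g) and N/(mg) = v²/(rg) + 1 = (78.1)²/(219 × 9.8) + 1 = 2.842 + 1 = 3.842.

3.84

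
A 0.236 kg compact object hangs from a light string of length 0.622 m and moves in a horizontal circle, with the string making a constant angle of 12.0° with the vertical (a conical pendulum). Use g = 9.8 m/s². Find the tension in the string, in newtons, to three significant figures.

Vertically the bob has no acceleration, so T cosθ = mg.
T = mg/cosθ = 0.236 × 9.8 / cos 12.0° = 2.313/0.9781 = 2.364 N.

2.36 N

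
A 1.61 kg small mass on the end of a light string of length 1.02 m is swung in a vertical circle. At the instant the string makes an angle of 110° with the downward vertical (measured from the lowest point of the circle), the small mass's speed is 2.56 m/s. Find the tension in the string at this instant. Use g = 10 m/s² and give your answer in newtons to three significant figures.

4.84 N

Take the radial direction toward the centre of the circle as positive. The component of the weight along the string toward the centre is −mg cos φ (φ measured from the bottom), so Newton's second law along the string gives T − mg cos φ = m v²/r.
cos 110° = -0.3420, so T = m(v²/r + g cos φ) = 1.61 × ((2.56)²/1.02 + 10.0 × -0.3420) = 1.61 × (6.425 + (-3.420)) = 1.61 × 3.005 = 4.838 N.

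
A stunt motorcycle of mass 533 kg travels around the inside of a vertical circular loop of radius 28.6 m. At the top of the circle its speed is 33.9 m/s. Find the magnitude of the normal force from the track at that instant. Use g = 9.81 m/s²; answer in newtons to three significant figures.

At the top, both N and the weight mg point inward (toward the centre), so N + mg = mv²/r.
N = m(v²/r − g) = 533 × ((33.9)²/28.6 − 9.81) = 533 × (40.18 − 9.81) = 533 × 30.37 = 16190 N.

16200 N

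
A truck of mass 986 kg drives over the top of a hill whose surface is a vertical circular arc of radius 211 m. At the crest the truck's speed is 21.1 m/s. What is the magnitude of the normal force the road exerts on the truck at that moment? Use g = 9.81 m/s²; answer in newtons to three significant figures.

At the crest the centripetal acceleration points downward (toward the centre of the arc), so mg − N = mv²/r.
N = m(g − v²/r) = 986 × (9.81 − (21.1)²/211) = 986 × (9.81 − 2.110) = 986 × 7.700 = 7592 N.

7590 N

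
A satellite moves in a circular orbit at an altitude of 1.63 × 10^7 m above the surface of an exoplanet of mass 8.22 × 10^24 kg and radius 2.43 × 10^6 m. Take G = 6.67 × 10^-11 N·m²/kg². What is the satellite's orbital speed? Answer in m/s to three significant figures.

5410 m/s

Orbital radius r = R + h = 2.43 × 10^6 + 1.63 × 10^7 = 1.873 × 10^7 m.
Gravity supplies the centripetal force: G M m / r² = m v² / r, so v = √(GM/r).
v = √(6.67 × 10^-11 × 8.22 × 10^24 / 1.873 × 10^7) = √(2.927 × 10^7) = 5410 m/s.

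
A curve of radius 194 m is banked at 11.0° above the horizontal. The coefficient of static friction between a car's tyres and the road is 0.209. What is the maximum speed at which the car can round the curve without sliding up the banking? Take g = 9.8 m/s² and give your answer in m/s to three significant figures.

At the maximum speed, friction acts down the slope at its limiting value f = μN. Radially (horizontal, toward centre): N sinθ + μN cosθ = mv²/r. Vertically: N cosθ − μN sinθ = mg.
Dividing: v² = r g (sinθ + μcosθ)/(cosθ − μsinθ).
sinθ + μcosθ = 0.1908 + 0.209×0.9816 = 0.3960; cosθ − μsinθ = 0.9816 − 0.209×0.1908 = 0.9417.
v² = 194 × 9.8 × 0.3960/0.9417 = 799.4 m²/s², so v = 28.27 m/s.

28.3 m/s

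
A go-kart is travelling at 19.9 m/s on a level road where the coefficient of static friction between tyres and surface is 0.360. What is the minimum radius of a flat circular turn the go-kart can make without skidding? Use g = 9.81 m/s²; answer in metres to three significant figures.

At the limit, μ_s m g = m v²/r, so r_min = v²/(μ_s g) = (19.9)²/(0.360 × 9.81) = 396.0/3.532 = 112.1 m.

112 m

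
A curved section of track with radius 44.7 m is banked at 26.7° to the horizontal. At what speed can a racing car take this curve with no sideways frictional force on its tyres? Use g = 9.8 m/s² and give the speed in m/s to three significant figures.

14.8 m/s

On a frictionless banked curve, N sinθ = mv²/r and N cosθ = mg, so tanθ = v²/(rg).
v = √(r g tanθ) = √(44.7 × 9.8 × tan 26.7°) = √(44.7 × 9.8 × 0.5029) = √220.3 = 14.84 m/s.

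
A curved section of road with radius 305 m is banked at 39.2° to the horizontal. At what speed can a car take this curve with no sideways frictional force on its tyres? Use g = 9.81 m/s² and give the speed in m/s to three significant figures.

On a frictionless banked curve, N sinθ = mv²/r and N cosθ = mg, so tanθ = v²/(rg).
v = √(r g tanθ) = √(305 × 9.81 × tan 39.2°) = √(305 × 9.81 × 0.8156) = √2440 = 49.40 m/s.

49.4 m/s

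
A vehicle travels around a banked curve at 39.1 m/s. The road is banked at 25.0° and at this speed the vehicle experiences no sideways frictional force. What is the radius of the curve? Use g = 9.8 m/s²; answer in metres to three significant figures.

Frictionless banking: tanθ = v²/(rg), so r = v²/(g tanθ).
r = (39.1)²/(9.8 × tan 25.0°) = 1529/(9.8 × 0.4663) = 1529/4.570 = 334.5 m.

335 m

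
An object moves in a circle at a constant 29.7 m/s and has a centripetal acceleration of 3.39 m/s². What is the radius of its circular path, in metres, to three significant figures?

260 m

a_c = v²/r ⇒ r = v²/a_c = (29.7)²/3.39 = 882.1/3.39 = 260.2 m.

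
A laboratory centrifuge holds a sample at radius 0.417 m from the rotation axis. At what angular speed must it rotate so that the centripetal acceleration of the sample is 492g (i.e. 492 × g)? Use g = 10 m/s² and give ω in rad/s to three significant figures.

109 rad/s

Centripetal acceleration a_c = ω²r. Setting ω²r = 492g:
ω = √(492g / r) = √(492 × 10.0 / 0.417) = √11800 = 108.6 rad/s.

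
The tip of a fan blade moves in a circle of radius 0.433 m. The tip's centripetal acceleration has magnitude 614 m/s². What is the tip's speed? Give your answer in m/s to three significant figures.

a_c = v²/r ⇒ v = √(a_c · r) = √(614 × 0.433) = √265.9 = 16.31 m/s.

16.3 m/s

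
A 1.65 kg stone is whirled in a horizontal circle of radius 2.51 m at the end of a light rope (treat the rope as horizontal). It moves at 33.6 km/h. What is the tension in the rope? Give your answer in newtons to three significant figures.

57.3 N

v = 33.6 km/h = 33.6/3.6 = 9.333 m/s.
The tension is the only horizontal force, so it supplies the full centripetal force: T = m v²/r = 1.65 × (9.333)²/2.51 = 1.65 × 87.11/2.51 = 57.26 N.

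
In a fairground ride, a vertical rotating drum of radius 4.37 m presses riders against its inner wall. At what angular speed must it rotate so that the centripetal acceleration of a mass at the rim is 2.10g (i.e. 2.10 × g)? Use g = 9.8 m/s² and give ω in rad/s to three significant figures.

2.17 rad/s

Centripetal acceleration a_c = ω²r. Setting ω²r = 2.10g:
ω = √(2.10g / r) = √(2.10 × 9.8 / 4.37) = √4.709 = 2.170 rad/s.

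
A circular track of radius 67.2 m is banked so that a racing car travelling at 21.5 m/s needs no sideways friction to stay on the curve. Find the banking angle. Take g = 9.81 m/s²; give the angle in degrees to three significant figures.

35.0°

With no friction, the horizontal component of the normal force provides the centripetal force: N sinθ = mv²/r, while N cosθ = mg vertically.
Dividing: tanθ = v²/(r g) = (21.5)²/(67.2 × 9.81) = 462.2/659.2 = 0.7012.
θ = arctan(0.7012) = 35.04°.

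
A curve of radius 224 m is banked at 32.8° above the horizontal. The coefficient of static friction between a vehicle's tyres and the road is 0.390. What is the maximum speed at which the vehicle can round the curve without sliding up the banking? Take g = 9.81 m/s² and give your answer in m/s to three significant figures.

At the maximum speed, friction acts down the slope at its limiting value f = μN. Radially (horizontal, toward centre): N sinθ + μN cosθ = mv²/r. Vertically: N cosθ − μN sinθ = mg.
Dividing: v² = r g (sinθ + μcosθ)/(cosθ − μsinθ).
sinθ + μcosθ = 0.5417 + 0.390×0.8406 = 0.8695; cosθ − μsinθ = 0.8406 − 0.390×0.5417 = 0.6293.
v² = 224 × 9.81 × 0.8695/0.6293 = 3036 m²/s², so v = 55.10 m/s.

55.1 m/s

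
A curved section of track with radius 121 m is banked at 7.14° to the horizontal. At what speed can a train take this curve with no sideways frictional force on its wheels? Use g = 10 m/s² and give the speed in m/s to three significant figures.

On a frictionless banked curve, N sinθ = mv²/r and N cosθ = mg, so tanθ = v²/(rg).
v = √(r g tanθ) = √(121 × 10.0 × tan 7.14°) = √(121 × 10.0 × 0.1253) = √151.6 = 12.31 m/s.

12.3 m/s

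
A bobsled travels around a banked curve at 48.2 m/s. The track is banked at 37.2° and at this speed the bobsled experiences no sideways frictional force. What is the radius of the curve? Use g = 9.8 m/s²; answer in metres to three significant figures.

Frictionless banking: tanθ = v²/(rg), so r = v²/(g tanθ).
r = (48.2)²/(9.8 × tan 37.2°) = 2323/(9.8 × 0.7590) = 2323/7.439 = 312.3 m.

312 m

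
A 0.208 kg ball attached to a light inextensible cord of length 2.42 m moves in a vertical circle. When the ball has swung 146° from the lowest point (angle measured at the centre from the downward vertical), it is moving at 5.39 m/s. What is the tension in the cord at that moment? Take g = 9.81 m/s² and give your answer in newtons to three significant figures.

Take the radial direction toward the centre of the circle as positive. The component of the weight along the string toward the centre is −mg cos φ (φ measured from the bottom), so Newton's second law along the string gives T − mg cos φ = m v²/r.
cos 146° = -0.8290, so T = m(v²/r + g cos φ) = 0.208 × ((5.39)²/2.42 + 9.81 × -0.8290) = 0.208 × (12.00 + (-8.133)) = 0.208 × 3.872 = 0.8054 N.

0.805 N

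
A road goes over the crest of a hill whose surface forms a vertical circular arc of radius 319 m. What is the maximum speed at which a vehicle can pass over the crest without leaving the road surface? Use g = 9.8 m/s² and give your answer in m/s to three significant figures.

55.9 m/s

At the crest the centre of the circle is below the vehicle, so the net downward (centripetal) force is mg − N = mv²/r.
The vehicle leaves the road when N → 0, giving v_max = √(g r) = √(9.8 × 319) = 55.91 m/s.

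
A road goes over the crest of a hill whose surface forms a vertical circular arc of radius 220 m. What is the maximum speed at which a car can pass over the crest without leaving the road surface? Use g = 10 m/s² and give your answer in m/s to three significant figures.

46.9 m/s

At the crest the centre of the circle is below the car, so the net downward (centripetal) force is mg − N = mv²/r.
The car leaves the road when N → 0, giving v_max = √(g r) = √(10.0 × 220) = 46.90 m/s.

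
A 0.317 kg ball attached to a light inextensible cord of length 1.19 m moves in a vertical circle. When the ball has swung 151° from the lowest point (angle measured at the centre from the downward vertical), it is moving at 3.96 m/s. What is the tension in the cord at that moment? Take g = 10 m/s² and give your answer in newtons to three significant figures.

Take the radial direction toward the centre of the circle as positive. The component of the weight along the string toward the centre is −mg cos φ (φ measured from the bottom), so Newton's second law along the string gives T − mg cos φ = m v²/r.
cos 151° = -0.8746, so T = m(v²/r + g cos φ) = 0.317 × ((3.96)²/1.19 + 10.0 × -0.8746) = 0.317 × (13.18 + (-8.746)) = 0.317 × 4.432 = 1.405 N.

1.40 N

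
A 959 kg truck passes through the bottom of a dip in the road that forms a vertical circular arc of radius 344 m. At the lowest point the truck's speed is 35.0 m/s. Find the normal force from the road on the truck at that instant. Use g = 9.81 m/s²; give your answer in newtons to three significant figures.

12800 N

At the lowest point, N points up (toward the centre) and the weight mg points down (away from the centre), so the net inward force is N − mg = mv²/r.
N = m(v²/r + g) = 959 × ((35.0)²/344 + 9.81) = 959 × (3.561 + 9.81) = 959 × 13.37 = 12820 N.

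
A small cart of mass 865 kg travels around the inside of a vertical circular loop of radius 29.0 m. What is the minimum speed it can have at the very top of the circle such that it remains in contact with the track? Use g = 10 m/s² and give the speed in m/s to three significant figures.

At the highest point the centre is directly below, so both the weight and N act inward: N + mg = mv²/r.
At minimum speed N → 0, so mg = mv_min²/r ⇒ v_min = √(g r) = √(10.0 × 29.0) = 17.03 m/s.

17.0 m/s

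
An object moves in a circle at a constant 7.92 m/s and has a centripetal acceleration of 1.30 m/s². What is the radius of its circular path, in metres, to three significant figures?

48.3 m

a_c = v²/r ⇒ r = v²/a_c = (7.92)²/1.30 = 62.73/1.30 = 48.25 m.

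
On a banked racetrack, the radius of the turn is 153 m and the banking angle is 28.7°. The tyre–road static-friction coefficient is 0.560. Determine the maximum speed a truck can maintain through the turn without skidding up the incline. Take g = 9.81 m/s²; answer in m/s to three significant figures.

49.0 m/s

At the maximum speed, friction acts down the slope at its limiting value f = μN. Radially (horizontal, toward centre): N sinθ + μN cosθ = mv²/r. Vertically: N cosθ − μN sinθ = mg.
Dividing: v² = r g (sinθ + μcosθ)/(cosθ − μsinθ).
sinθ + μcosθ = 0.4802 + 0.560×0.8771 = 0.9714; cosθ − μsinθ = 0.8771 − 0.560×0.4802 = 0.6082.
v² = 153 × 9.81 × 0.9714/0.6082 = 2397 m²/s², so v = 48.96 m/s.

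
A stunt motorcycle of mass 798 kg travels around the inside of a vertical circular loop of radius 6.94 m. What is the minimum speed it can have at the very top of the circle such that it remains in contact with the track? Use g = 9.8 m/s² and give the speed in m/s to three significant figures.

8.25 m/s

At the top, both weight mg and N point toward the centre: N + mg = mv²/r.
At minimum speed N → 0, so mg = mv_min²/r ⇒ v_min = √(g r) = √(9.8 × 6.94) = 8.247 m/s.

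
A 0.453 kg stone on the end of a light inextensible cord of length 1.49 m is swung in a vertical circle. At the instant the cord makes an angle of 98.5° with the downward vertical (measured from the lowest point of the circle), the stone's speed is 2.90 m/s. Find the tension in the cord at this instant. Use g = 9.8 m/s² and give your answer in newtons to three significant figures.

1.90 N

Take the radial direction toward the centre of the circle as positive. The component of the weight along the string toward the centre is −mg cos φ (φ measured from the bottom), so Newton's second law along the string gives T − mg cos φ = m v²/r.
cos 98.5° = -0.1478, so T = m(v²/r + g cos φ) = 0.453 × ((2.90)²/1.49 + 9.8 × -0.1478) = 0.453 × (5.644 + (-1.449)) = 0.453 × 4.196 = 1.901 N.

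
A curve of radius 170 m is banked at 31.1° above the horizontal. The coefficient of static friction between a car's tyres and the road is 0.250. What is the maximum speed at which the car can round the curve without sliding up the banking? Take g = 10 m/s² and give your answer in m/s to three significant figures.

41.3 m/s

At the maximum speed, friction acts down the slope at its limiting value f = μN. Radially (horizontal, toward centre): N sinθ + μN cosθ = mv²/r. Vertically: N cosθ − μN sinθ = mg.
Dividing: v² = r g (sinθ + μcosθ)/(cosθ − μsinθ).
sinθ + μcosθ = 0.5165 + 0.250×0.8563 = 0.7306; cosθ − μsinθ = 0.8563 − 0.250×0.5165 = 0.7271.
v² = 170 × 10.0 × 0.7306/0.7271 = 1708 m²/s², so v = 41.33 m/s.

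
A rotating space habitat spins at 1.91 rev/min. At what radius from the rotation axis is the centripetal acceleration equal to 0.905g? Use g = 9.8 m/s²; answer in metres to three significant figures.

ω = 1.91 rev/min × 2π/60 = 0.2000 rad/s.
a_c = ω²r = 0.905g ⇒ r = 0.905 × 9.8 / (0.2000)² = 8.869/0.04001 = 221.7 m.

222 m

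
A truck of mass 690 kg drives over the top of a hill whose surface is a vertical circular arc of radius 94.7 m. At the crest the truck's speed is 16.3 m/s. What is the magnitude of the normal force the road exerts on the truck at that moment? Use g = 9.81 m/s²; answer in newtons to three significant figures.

4830 N

At the crest the centripetal acceleration points downward (toward the centre of the arc), so mg − N = mv²/r.
N = m(g − v²/r) = 690 × (9.81 − (16.3)²/94.7) = 690 × (9.81 − 2.806) = 690 × 7.004 = 4833 N.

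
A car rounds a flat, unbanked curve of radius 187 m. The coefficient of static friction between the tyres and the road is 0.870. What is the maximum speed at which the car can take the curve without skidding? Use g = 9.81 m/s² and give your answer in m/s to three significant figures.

39.9 m/s

On a flat curve, static friction is the only horizontal force, so it must supply the full centripetal force: μ_s m g = m v²/r.
Mass cancels: v_max = √(μ_s g r) = √(0.870 × 9.81 × 187) = √1596 = 39.95 m/s.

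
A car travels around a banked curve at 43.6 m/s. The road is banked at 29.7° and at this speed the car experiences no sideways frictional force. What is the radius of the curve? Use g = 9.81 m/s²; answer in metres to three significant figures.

Frictionless banking: tanθ = v²/(rg), so r = v²/(g tanθ).
r = (43.6)²/(9.81 × tan 29.7°) = 1901/(9.81 × 0.5704) = 1901/5.596 = 339.7 m.

340 m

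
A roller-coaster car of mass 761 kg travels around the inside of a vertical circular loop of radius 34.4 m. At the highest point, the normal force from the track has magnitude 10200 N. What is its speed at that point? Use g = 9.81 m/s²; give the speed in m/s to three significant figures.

28.3 m/s

At the top, N + mg = mv²/r, so v = √(r(N/m + g)) = √(34.4 × (10200/761 + 9.81)) = √(34.4 × 23.21) = √798.5 = 28.26 m/s.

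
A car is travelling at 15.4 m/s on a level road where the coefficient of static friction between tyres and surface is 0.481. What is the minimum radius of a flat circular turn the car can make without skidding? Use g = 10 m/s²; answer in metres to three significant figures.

At the limit, μ_s m g = m v²/r, so r_min = v²/(μ_s g) = (15.4)²/(0.481 × 10.0) = 237.2/4.810 = 49.31 m.

49.3 m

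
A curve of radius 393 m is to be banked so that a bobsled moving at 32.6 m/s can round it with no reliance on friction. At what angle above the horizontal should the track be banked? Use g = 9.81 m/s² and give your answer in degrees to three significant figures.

15.4°

With no friction, the horizontal component of the normal force provides the centripetal force: N sinθ = mv²/r, while N cosθ = mg vertically.
Dividing: tanθ = v²/(r g) = (32.6)²/(393 × 9.81) = 1063/3855 = 0.2757.
θ = arctan(0.2757) = 15.41°.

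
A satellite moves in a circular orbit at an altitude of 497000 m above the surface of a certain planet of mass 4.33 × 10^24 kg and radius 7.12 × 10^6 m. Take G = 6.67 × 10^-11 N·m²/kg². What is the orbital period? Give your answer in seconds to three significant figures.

7770 s

r = R + h = 7.12 × 10^6 + 497000 = 7.617 × 10^6 m. Gravity provides the centripetal force: G M m / r² = m v² / r ⇒ v = √(GM/r) = 6158 m/s.
T = 2πr/v = 2π × 7.617 × 10^6 / 6158 = 7772 s.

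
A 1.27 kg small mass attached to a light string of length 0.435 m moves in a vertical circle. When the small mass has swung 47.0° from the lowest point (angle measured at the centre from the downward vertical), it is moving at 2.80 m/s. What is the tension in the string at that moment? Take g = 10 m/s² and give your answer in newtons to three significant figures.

31.6 N

Take the radial direction toward the centre of the circle as positive. The component of the weight along the string toward the centre is −mg cos φ (φ measured from the bottom), so Newton's second law along the string gives T − mg cos φ = m v²/r.
cos 47.0° = 0.6820, so T = m(v²/r + g cos φ) = 1.27 × ((2.80)²/0.435 + 10.0 × 0.6820) = 1.27 × (18.02 + (6.820)) = 1.27 × 24.84 = 31.55 N.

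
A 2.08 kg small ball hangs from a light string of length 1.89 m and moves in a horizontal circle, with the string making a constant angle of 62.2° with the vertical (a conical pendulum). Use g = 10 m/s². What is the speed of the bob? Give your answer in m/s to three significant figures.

5.63 m/s

The radius of the circle is r = L sinθ = 1.89 × sin 62.2° = 1.672 m.
Horizontally T sinθ = mv²/r and vertically T cosθ = mg, so tanθ = v²/(rg).
v = √(r g tanθ) = √(1.672 × 10.0 × 1.897) = √31.71 = 5.631 m/s.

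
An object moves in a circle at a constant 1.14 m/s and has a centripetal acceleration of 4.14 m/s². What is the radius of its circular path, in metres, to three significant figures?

0.314 m

a_c = v²/r ⇒ r = v²/a_c = (1.14)²/4.14 = 1.300/4.14 = 0.3139 m.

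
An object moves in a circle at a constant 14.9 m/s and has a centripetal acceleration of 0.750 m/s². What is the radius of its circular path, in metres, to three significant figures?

296 m

a_c = v²/r ⇒ r = v²/a_c = (14.9)²/0.750 = 222.0/0.750 = 296.0 m.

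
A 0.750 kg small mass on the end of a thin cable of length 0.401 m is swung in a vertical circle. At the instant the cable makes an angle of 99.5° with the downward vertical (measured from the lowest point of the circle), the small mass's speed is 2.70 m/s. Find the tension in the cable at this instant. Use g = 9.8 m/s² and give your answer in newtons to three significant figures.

Take the radial direction toward the centre of the circle as positive. The component of the weight along the string toward the centre is −mg cos φ (φ measured from the bottom), so Newton's second law along the string gives T − mg cos φ = m v²/r.
cos 99.5° = -0.1650, so T = m(v²/r + g cos φ) = 0.750 × ((2.70)²/0.401 + 9.8 × -0.1650) = 0.750 × (18.18 + (-1.617)) = 0.750 × 16.56 = 12.42 N.

12.4 N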